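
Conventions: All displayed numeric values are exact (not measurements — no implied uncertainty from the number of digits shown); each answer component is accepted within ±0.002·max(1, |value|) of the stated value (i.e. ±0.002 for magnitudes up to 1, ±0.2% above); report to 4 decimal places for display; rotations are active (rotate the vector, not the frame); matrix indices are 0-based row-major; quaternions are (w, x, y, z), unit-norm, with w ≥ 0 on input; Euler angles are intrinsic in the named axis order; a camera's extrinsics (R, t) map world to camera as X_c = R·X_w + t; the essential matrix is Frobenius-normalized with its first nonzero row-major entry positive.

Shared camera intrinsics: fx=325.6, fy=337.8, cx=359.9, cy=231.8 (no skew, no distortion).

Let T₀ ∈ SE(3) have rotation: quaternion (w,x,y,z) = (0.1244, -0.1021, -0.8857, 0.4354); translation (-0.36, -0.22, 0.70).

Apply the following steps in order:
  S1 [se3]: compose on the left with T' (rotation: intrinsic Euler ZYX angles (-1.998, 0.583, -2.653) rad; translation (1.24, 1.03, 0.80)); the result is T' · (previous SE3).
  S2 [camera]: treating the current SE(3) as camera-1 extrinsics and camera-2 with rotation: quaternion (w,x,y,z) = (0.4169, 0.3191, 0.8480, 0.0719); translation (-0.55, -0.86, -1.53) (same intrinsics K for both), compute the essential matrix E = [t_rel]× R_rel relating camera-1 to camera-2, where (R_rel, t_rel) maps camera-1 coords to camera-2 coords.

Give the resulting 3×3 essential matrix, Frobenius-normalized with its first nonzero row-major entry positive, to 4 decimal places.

after S1 (compose_se3): R=[0.2092 -0.9438 0.2558; 0.9268 0.1080 -0.3596; 0.3118 0.3123 0.8974], t=(1.9578, 1.3449, 0.5684)
after S2 (essential): [0.5505 -0.1225 0.1720; 0.1216 -0.1162 0.5272; -0.4114 -0.0085 0.4205]

matrix = [0.5505 -0.1225 0.1720; 0.1216 -0.1162 0.5272; -0.4114 -0.0085 0.4205]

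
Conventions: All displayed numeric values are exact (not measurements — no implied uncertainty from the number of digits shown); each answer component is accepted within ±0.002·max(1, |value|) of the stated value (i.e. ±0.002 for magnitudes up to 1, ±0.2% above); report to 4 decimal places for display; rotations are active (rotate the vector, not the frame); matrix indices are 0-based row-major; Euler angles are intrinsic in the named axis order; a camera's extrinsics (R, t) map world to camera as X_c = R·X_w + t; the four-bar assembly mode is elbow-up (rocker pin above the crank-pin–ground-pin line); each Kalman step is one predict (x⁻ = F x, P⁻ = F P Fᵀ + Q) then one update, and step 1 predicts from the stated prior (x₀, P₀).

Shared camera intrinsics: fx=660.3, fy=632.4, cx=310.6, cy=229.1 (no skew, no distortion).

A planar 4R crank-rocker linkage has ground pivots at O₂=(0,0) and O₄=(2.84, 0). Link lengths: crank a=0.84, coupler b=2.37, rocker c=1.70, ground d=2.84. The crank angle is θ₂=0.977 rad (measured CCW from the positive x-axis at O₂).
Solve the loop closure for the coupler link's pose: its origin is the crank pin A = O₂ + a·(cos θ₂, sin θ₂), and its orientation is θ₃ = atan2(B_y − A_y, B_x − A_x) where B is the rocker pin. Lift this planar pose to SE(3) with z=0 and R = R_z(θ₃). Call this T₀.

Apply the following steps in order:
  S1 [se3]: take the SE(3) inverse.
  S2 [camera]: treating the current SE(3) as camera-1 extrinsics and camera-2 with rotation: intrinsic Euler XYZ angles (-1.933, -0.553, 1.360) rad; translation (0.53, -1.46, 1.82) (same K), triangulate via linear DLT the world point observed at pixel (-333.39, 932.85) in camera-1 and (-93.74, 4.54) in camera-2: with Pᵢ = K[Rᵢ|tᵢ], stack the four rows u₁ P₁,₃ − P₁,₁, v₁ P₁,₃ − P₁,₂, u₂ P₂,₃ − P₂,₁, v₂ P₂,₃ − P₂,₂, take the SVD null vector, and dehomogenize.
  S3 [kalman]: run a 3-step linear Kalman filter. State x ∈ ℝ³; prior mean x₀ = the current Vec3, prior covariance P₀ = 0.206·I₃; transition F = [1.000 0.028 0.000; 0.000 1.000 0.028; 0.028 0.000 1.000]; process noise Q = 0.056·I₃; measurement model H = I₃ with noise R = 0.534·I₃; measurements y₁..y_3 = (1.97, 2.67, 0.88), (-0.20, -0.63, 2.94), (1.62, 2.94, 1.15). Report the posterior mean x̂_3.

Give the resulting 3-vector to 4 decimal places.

source (fourbar_fk): coupler pose = R=[0.9086 -0.4177 0.0000; 0.4177 0.9086 0.0000; 0.0000 0.0000 1.0000], t=(0.4700, 0.6962, 0.0000)
after S1 (invert_se3): R=[0.9086 0.4177 0.0000; -0.4177 0.9086 0.0000; 0.0000 0.0000 1.0000], t=(-0.7178, -0.4363, 0.0000)
after S2 (triangulate): (-1.2837, 1.4799, 1.2981)
after S3 (kf_track): (0.3920, 1.7292, 1.5470)

result = (0.3920, 1.7292, 1.5470)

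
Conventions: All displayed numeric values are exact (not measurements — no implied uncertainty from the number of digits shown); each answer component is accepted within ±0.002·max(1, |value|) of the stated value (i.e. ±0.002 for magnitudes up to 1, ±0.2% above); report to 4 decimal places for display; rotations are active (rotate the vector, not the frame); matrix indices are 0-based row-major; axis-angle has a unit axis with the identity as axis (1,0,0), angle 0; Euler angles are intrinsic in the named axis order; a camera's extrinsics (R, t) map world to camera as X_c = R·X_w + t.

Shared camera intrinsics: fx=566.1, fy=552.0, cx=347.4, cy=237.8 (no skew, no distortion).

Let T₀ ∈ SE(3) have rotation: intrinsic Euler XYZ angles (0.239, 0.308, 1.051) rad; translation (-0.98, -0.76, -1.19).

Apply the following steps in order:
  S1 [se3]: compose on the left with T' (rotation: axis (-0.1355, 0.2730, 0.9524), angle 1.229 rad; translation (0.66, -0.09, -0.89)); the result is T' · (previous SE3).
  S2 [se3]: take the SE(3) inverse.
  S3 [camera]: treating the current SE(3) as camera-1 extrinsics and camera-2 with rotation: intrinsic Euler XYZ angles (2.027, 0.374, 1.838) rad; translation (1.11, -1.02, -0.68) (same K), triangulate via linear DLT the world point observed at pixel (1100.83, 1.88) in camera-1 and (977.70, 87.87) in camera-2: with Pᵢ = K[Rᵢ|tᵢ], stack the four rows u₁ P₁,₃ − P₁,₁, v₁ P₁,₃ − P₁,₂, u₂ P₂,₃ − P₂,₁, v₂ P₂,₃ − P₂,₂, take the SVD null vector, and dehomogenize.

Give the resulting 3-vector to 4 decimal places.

result = (0.7275, -0.2832, -1.4015)

after S1 (compose_se3): R=[-0.6357 -0.6108 0.4720; 0.7690 -0.4479 0.4560; -0.0671 0.6529 0.7545], t=(0.8162, -1.5953, -1.7047)
after S2 (invert_se3): R=[-0.6357 0.7690 -0.0671; -0.6108 -0.4479 0.6529; 0.4720 0.4560 0.7545], t=(1.6313, 0.8969, 1.6284)
after S3 (triangulate): (0.7275, -0.2832, -1.4015)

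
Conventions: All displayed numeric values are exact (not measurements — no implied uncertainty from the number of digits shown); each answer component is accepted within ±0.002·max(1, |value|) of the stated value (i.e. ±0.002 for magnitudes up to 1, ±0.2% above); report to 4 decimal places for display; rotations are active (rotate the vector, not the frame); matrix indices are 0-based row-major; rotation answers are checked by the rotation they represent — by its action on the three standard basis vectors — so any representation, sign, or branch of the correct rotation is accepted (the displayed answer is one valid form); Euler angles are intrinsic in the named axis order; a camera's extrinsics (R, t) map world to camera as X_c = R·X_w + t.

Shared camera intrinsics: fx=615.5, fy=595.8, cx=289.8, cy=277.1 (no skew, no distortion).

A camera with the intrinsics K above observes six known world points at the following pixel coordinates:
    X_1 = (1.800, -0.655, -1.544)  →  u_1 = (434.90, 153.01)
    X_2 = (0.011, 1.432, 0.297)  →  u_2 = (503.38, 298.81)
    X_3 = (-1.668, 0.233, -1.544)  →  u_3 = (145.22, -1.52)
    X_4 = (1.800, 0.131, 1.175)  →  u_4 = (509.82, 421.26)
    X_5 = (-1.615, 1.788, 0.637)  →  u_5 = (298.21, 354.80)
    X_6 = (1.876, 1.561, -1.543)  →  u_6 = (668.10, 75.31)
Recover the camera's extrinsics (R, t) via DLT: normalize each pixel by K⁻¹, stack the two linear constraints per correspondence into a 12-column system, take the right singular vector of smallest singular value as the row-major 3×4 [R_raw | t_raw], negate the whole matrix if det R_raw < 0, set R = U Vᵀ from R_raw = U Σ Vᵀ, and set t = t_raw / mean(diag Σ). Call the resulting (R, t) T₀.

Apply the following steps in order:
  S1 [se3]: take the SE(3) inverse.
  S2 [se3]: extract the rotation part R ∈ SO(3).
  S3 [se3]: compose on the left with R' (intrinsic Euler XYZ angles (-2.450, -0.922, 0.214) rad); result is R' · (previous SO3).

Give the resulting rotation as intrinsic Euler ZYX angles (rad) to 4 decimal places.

source (pnp_recover): camera pose = R=[0.8251 0.5648 -0.0130; 0.0882 -0.1060 0.9904; 0.5581 -0.8184 -0.1373], t=(0.3600, -0.0200, 4.5901)
after S1 (invert_se3): R=[0.8251 0.0882 0.5581; 0.5648 -0.1060 -0.8184; -0.0130 0.9904 -0.1373], t=(-2.8569, 3.5509, 0.6547)
after S2 (rot_of_se3): [0.8251 0.0882 0.5581; 0.5648 -0.1060 -0.8184; -0.0130 0.9904 -0.1373]
after S3 (compose_so3): [0.4251 -0.7235 0.5439; -0.2163 0.5023 0.8372; -0.8789 -0.4735 0.0570]

rotation (euler_zyx) = (-0.4708, 1.0736, -1.4511)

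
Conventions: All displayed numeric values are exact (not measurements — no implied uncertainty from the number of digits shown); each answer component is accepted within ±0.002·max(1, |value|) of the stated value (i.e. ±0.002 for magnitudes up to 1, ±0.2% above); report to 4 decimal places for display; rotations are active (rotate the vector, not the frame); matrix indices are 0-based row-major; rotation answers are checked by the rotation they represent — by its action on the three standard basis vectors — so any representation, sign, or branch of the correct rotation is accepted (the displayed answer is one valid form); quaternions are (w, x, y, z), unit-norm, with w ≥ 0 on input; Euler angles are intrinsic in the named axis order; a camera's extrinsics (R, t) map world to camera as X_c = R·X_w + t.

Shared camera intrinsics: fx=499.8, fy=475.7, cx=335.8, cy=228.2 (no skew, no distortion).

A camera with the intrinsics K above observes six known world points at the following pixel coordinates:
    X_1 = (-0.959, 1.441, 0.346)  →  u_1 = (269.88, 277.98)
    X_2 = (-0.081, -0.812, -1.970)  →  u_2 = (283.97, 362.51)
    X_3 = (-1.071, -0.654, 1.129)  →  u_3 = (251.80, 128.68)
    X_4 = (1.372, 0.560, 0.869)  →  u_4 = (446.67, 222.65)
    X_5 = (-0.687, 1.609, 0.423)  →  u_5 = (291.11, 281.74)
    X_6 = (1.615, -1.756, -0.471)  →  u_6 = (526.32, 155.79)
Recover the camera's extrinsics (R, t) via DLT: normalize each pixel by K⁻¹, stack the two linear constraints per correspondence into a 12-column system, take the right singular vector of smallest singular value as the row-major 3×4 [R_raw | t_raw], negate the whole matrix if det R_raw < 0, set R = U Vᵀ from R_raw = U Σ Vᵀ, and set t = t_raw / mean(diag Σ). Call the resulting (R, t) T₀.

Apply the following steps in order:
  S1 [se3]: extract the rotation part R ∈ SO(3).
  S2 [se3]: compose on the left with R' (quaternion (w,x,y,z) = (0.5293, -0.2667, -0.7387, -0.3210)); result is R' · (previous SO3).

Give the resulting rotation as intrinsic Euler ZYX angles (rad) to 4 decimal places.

source (pnp_recover): camera pose = R=[0.9927 0.0270 0.1175; 0.0708 0.6586 -0.7491; -0.0976 0.7520 0.6519], t=(-0.0499, 0.1099, 5.5898)
after S1 (rot_of_se3): [0.9927 0.0270 0.1175; 0.0708 0.6586 -0.7491; -0.0976 0.7520 0.6519]
after S2 (compose_so3): [-0.1837 0.0160 -0.9829; 0.0261 0.9996 0.0114; 0.9826 -0.0236 -0.1840]

rotation (euler_zyx) = (3.0004, -1.3842, -3.0143)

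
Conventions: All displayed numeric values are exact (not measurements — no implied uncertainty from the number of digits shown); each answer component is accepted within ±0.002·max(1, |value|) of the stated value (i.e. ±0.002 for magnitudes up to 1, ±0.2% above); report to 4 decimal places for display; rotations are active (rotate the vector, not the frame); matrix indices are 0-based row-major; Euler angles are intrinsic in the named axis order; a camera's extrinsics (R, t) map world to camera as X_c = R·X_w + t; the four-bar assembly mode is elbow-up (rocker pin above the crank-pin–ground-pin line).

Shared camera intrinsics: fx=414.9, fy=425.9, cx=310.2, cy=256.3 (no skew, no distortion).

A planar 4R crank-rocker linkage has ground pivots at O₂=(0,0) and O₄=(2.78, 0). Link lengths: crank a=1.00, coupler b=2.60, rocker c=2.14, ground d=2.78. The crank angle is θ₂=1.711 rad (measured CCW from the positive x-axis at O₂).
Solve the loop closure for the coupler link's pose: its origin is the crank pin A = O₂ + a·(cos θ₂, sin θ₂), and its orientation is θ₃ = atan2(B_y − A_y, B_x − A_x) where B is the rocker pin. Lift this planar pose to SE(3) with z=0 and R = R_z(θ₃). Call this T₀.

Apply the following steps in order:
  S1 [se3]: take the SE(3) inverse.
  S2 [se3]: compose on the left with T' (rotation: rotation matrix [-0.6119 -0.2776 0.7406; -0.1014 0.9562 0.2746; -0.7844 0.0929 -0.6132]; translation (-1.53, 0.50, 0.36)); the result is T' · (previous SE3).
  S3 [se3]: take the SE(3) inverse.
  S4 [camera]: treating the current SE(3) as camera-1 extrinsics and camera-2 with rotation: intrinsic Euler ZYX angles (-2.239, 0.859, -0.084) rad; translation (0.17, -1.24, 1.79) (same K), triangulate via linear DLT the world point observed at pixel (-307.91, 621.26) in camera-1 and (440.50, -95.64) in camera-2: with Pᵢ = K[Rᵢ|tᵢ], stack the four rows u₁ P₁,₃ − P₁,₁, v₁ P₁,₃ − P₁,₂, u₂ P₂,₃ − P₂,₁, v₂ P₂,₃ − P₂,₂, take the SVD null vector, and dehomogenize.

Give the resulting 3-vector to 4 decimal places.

source (fourbar_fk): coupler pose = R=[0.9102 -0.4142 0.0000; 0.4142 0.9102 0.0000; 0.0000 0.0000 1.0000], t=(-0.1397, 0.9902, 0.0000)
after S1 (invert_se3): R=[0.9102 0.4142 0.0000; -0.4142 0.9102 0.0000; 0.0000 0.0000 1.0000], t=(-0.2830, -0.9591, 0.0000)
after S2 (compose_se3): R=[-0.4419 -0.5061 0.7406; -0.4884 0.8283 0.2746; -0.7524 -0.2404 -0.6132], t=(-1.0906, -0.3884, 0.4929)
after S3 (invert_se3): R=[-0.4419 -0.4884 -0.7524; -0.5061 0.8283 -0.2404; 0.7406 0.2746 -0.6132], t=(-0.3008, -0.1118, 1.2166)
after S4 (triangulate): (-0.3528, 0.9201, 0.7235)

result = (-0.3528, 0.9201, 0.7235)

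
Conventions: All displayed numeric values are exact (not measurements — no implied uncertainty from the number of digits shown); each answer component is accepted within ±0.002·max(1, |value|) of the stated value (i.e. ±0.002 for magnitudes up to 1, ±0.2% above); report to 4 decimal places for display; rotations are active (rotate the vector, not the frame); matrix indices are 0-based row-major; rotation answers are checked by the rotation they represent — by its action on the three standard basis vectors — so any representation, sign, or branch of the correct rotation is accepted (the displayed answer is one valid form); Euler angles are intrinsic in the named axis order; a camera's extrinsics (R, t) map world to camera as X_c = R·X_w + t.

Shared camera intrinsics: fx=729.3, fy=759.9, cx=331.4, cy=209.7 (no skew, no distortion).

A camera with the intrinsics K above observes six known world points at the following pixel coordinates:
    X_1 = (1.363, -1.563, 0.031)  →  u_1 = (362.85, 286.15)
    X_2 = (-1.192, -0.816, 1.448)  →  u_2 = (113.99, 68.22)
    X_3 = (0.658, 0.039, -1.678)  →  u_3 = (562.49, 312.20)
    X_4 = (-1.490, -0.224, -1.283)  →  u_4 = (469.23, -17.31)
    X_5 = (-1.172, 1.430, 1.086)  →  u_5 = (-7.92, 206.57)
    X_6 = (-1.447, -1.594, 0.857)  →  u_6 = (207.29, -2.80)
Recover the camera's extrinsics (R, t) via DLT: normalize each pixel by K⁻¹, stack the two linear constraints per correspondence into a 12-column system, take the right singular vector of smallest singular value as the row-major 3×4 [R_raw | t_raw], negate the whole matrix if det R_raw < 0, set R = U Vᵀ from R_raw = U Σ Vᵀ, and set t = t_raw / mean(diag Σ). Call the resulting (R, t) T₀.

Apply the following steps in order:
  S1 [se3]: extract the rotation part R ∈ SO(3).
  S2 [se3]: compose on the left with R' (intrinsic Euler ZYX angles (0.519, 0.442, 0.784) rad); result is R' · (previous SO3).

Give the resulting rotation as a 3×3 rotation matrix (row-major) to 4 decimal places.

rotation (matrix) = ((0.3403, -0.6976, -0.6305), (0.5554, 0.6902, -0.4638), (0.7587, -0.1923, 0.6224))

source (pnp_recover): camera pose = R=[0.1916 -0.1558 -0.9690; 0.8787 0.4671 0.0986; 0.4372 -0.8704 0.2264], t=(-0.1700, 0.2400, 5.1000)
after S1 (rot_of_se3): [0.1916 -0.1558 -0.9690; 0.8787 0.4671 0.0986; 0.4372 -0.8704 0.2264]
after S2 (compose_so3): [0.3403 -0.6976 -0.6305; 0.5554 0.6902 -0.4638; 0.7587 -0.1923 0.6224]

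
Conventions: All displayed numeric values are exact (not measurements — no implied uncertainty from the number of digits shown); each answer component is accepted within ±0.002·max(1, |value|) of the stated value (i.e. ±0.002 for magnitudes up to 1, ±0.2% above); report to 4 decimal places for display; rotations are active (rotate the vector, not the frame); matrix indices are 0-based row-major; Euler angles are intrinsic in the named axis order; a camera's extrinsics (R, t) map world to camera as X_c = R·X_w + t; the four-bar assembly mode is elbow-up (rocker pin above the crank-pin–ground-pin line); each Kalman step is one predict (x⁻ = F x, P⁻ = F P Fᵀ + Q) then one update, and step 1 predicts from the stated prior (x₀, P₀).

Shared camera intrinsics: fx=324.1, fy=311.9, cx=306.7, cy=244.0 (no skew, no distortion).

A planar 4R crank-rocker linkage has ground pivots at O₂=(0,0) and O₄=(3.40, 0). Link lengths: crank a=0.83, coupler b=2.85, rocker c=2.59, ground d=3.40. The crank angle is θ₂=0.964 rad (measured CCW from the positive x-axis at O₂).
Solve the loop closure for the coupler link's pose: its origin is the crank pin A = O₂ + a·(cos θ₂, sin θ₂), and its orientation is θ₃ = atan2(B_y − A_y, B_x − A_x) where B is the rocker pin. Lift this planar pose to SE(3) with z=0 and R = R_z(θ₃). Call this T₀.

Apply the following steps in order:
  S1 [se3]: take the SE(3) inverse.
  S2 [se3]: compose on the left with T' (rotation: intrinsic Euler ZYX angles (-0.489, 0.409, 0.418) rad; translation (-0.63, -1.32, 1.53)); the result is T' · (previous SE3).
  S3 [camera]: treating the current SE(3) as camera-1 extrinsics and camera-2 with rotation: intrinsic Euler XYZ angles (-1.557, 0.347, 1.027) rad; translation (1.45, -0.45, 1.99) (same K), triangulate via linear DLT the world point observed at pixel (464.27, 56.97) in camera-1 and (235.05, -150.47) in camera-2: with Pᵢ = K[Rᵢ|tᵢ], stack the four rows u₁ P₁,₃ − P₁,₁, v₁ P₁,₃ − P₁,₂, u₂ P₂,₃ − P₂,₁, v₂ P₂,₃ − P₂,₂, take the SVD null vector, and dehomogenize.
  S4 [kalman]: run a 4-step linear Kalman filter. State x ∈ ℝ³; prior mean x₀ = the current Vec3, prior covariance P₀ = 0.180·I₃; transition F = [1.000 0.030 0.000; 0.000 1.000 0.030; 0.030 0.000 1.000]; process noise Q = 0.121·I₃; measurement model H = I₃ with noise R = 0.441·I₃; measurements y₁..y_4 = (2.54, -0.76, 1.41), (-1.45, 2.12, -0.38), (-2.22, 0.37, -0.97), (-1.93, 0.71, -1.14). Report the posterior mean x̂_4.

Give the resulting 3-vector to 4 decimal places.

source (fourbar_fk): coupler pose = R=[0.7737 -0.6335 0.0000; 0.6335 0.7737 0.0000; 0.0000 0.0000 1.0000], t=(0.4733, 0.6818, 0.0000)
after S1 (invert_se3): R=[0.7737 0.6335 0.0000; -0.6335 0.7737 0.0000; 0.0000 0.0000 1.0000], t=(-0.7982, -0.2277, 0.0000)
after S2 (compose_se3): R=[0.2644 0.9556 0.1302; -0.7966 0.2925 -0.5291; -0.5437 0.0362 0.8385], t=(-1.4067, -1.1424, 1.7626)
after S3 (triangulate): (0.4743, 1.8959, -0.8452)
after S4 (kf_track): (-1.2152, 0.8133, -0.7613)

result = (-1.2152, 0.8133, -0.7613)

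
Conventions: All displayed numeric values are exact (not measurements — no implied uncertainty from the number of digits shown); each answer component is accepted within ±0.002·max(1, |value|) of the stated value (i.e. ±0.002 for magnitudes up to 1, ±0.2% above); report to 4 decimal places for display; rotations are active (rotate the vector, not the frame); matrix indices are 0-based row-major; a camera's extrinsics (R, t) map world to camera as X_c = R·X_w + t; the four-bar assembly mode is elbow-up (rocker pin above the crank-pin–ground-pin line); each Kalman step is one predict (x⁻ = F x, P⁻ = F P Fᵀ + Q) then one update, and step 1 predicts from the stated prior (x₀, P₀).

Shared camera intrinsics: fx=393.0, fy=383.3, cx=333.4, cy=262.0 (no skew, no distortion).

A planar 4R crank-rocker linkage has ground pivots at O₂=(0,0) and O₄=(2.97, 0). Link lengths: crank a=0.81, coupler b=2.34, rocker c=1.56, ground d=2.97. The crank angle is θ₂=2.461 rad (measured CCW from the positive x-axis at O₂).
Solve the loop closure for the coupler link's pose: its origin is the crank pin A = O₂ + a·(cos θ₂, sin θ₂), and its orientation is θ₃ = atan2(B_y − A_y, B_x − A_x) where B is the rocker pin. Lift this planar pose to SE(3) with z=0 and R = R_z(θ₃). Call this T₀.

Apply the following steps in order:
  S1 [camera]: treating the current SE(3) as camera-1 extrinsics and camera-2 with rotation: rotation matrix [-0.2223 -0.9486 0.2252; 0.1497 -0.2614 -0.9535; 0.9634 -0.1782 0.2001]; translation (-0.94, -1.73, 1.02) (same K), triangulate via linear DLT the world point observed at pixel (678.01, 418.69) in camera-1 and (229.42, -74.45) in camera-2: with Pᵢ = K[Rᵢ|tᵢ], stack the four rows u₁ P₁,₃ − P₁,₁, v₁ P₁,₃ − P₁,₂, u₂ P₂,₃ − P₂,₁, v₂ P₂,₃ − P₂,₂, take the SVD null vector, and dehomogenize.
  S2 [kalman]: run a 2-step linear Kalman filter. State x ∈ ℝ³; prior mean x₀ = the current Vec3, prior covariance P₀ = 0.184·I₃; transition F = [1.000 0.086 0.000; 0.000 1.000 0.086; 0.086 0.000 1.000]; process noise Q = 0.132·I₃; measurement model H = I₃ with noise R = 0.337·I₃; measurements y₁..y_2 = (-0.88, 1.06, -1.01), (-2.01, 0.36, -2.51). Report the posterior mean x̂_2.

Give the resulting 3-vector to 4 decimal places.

source (fourbar_fk): coupler pose = R=[0.9875 -0.1578 0.0000; 0.1578 0.9875 0.0000; 0.0000 0.0000 1.0000], t=(-0.6295, 0.5097, 0.0000)
after S1 (triangulate): (1.6411, -0.2890, 1.1822)
after S2 (kf_track): (-0.7554, 0.2892, -1.0982)

result = (-0.7554, 0.2892, -1.0982)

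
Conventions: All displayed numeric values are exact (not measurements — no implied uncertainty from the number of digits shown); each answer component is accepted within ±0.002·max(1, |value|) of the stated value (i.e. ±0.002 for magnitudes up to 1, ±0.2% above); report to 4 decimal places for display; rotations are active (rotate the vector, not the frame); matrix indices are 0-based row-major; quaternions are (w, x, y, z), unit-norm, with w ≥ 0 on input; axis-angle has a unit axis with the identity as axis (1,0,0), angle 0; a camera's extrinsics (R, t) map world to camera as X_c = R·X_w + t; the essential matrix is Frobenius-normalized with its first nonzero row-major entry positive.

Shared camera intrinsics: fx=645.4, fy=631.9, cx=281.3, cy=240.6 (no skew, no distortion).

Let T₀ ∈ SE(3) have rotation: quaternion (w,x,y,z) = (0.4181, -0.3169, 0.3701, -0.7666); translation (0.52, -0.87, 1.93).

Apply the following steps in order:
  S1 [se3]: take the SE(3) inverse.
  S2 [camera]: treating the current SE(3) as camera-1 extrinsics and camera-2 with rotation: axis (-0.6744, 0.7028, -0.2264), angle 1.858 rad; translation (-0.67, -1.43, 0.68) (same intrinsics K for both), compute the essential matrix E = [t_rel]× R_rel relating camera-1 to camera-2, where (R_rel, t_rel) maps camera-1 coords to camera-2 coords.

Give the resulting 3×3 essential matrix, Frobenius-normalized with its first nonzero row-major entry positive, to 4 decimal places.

after S1 (invert_se3): R=[-0.4495 -0.8757 0.1764; 0.4065 -0.3764 -0.8325; 0.7954 -0.3025 0.5251], t=(-0.8686, 1.0680, -1.6903)
after S2 (essential): [0.4358 -0.0751 -0.2352; 0.3701 0.2667 -0.3213; -0.2277 0.6149 -0.0890]

matrix = [0.4358 -0.0751 -0.2352; 0.3701 0.2667 -0.3213; -0.2277 0.6149 -0.0890]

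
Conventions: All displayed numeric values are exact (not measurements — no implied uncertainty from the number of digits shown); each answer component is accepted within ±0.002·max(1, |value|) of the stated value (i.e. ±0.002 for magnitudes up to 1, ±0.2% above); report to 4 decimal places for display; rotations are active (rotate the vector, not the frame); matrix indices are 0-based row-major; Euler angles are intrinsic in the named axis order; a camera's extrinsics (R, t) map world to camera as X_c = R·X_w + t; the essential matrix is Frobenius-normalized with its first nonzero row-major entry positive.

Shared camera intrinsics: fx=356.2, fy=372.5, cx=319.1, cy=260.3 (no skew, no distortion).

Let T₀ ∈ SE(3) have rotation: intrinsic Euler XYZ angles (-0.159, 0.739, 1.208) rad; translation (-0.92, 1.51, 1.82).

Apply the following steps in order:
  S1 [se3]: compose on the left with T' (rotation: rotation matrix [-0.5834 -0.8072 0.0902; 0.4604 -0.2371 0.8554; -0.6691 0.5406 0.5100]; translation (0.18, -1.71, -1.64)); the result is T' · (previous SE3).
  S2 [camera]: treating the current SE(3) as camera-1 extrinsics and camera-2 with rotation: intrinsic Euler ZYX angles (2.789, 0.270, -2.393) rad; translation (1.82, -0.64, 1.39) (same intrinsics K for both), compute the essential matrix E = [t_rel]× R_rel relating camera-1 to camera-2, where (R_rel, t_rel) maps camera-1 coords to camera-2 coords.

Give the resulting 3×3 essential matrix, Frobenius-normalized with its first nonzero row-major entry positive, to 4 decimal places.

matrix = [0.2065 -0.4685 -0.0438; -0.0564 -0.3930 -0.4325; -0.3716 0.2205 -0.4523]

after S1 (compose_se3): R=[-0.9022 0.0908 -0.4215; -0.4177 0.0589 0.9067; 0.1072 0.9941 -0.0152], t=(-0.3379, -0.9348, 0.7200)
after S2 (essential): [0.2065 -0.4685 -0.0438; -0.0564 -0.3930 -0.4325; -0.3716 0.2205 -0.4523]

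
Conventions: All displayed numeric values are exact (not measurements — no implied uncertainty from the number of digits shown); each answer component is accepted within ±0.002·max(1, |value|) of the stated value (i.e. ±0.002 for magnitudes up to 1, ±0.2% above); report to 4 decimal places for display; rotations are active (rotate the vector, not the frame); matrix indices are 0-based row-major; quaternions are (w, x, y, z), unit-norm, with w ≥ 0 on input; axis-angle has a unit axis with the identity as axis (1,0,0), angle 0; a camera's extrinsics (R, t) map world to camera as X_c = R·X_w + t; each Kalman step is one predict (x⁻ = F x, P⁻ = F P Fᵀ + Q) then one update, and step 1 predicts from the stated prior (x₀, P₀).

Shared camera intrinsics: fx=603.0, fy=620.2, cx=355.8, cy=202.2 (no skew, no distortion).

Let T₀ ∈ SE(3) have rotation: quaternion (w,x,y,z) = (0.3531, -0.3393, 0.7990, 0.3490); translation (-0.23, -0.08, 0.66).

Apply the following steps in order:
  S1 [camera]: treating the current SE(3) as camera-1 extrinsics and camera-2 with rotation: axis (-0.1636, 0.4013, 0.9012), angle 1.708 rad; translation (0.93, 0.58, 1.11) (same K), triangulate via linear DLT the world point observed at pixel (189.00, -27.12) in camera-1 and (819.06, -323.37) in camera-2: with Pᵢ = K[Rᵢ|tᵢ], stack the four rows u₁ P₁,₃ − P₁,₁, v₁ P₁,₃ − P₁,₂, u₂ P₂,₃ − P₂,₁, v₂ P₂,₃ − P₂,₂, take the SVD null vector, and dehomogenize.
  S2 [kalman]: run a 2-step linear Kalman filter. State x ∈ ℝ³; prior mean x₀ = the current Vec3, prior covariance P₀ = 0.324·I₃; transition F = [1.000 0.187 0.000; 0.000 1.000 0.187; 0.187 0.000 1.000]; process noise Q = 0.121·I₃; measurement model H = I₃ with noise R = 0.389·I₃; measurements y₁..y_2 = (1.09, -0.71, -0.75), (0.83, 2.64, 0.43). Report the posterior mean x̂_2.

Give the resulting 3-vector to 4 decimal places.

after S1 (triangulate): (-0.5921, 0.2605, -1.1187)
after S2 (kf_track): (0.6906, 1.0366, -0.1427)

result = (0.6906, 1.0366, -0.1427)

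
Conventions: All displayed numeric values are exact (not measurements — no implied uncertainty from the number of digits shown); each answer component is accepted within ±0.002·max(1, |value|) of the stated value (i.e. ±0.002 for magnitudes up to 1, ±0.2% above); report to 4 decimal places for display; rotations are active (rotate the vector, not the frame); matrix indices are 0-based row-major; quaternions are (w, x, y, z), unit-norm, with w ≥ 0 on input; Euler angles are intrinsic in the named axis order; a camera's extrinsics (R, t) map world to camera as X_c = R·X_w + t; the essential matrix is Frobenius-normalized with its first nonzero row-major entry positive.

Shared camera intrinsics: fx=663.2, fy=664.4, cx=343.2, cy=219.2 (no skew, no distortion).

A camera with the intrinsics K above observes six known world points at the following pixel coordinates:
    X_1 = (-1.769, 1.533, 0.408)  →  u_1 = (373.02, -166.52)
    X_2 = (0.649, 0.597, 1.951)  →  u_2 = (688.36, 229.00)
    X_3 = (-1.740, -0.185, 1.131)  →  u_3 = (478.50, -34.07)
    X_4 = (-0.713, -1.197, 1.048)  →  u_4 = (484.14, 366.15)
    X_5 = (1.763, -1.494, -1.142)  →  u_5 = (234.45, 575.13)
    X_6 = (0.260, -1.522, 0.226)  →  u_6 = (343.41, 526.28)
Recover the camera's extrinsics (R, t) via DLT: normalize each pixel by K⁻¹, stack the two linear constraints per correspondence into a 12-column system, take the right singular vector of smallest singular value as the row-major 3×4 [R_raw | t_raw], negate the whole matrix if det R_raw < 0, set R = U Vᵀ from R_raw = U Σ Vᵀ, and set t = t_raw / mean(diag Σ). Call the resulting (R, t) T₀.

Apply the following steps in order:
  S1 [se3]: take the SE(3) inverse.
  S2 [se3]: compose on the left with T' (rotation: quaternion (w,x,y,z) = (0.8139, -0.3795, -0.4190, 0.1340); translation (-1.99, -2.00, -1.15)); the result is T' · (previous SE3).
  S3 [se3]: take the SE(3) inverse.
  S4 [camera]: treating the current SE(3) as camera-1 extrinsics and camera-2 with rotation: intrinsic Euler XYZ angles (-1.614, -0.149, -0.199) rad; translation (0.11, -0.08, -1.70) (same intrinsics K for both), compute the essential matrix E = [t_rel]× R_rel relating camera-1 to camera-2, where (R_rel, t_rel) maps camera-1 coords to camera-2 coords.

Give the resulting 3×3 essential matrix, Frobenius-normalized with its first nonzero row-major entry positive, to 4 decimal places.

source (pnp_recover): camera pose = R=[0.3184 0.2106 0.9243; 0.6667 -0.7428 -0.0604; 0.6739 0.6355 -0.3770], t=(0.0301, 0.1899, 4.0798)
after S1 (invert_se3): R=[0.3184 0.6667 0.6739; 0.2106 -0.7428 0.6355; 0.9243 -0.0604 -0.3770], t=(-2.8854, -2.4578, 1.5217)
after S2 (compose_se3): R=[-0.5082 0.3818 0.7720; 0.7803 -0.1752 0.6003; 0.3645 0.9075 -0.2089], t=(-5.1968, -4.4394, -0.4812)
after S3 (invert_se3): R=[-0.5082 0.7803 0.3645; 0.3818 -0.1752 0.9075; 0.7720 0.6003 -0.2089], t=(0.9985, 1.6428, 6.5766)
after S4 (essential): [0.0791 -0.2173 0.0835; -0.6588 0.1758 -0.1120; -0.2394 -0.6047 0.1980]

matrix = [0.0791 -0.2173 0.0835; -0.6588 0.1758 -0.1120; -0.2394 -0.6047 0.1980]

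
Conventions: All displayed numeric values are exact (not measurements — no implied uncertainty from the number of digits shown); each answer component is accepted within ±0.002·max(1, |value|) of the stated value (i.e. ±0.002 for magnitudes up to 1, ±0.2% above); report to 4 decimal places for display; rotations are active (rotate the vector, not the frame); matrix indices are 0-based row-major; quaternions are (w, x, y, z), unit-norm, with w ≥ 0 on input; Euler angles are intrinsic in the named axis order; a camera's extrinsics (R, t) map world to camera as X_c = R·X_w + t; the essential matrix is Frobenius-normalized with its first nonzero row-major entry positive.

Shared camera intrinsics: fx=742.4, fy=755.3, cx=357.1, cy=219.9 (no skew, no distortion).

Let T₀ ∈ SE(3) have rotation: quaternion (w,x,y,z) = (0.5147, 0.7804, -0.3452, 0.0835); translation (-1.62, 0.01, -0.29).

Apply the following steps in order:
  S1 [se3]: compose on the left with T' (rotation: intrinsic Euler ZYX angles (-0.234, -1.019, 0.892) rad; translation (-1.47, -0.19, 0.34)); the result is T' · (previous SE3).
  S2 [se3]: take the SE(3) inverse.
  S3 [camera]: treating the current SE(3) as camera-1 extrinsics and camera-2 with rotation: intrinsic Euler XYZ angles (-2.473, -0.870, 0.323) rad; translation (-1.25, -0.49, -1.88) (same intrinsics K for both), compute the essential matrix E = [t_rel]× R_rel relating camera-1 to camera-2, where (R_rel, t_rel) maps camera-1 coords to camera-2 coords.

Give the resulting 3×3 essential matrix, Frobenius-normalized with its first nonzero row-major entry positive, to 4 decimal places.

matrix = [0.0380 -0.4742 -0.0108; -0.1243 0.5081 0.0667; -0.5758 -0.1290 0.3838]

after S1 (compose_se3): R=[0.2671 -0.7252 0.6347; -0.7445 -0.5734 -0.3419; 0.6119 -0.3812 -0.6931], t=(-2.0979, 0.1982, -1.1309)
after S2 (invert_se3): R=[0.2671 -0.7445 0.6119; -0.7252 -0.5734 -0.3812; 0.6347 -0.3419 -0.6931], t=(1.3999, -1.8388, 0.6154)
after S3 (essential): [0.0380 -0.4742 -0.0108; -0.1243 0.5081 0.0667; -0.5758 -0.1290 0.3838]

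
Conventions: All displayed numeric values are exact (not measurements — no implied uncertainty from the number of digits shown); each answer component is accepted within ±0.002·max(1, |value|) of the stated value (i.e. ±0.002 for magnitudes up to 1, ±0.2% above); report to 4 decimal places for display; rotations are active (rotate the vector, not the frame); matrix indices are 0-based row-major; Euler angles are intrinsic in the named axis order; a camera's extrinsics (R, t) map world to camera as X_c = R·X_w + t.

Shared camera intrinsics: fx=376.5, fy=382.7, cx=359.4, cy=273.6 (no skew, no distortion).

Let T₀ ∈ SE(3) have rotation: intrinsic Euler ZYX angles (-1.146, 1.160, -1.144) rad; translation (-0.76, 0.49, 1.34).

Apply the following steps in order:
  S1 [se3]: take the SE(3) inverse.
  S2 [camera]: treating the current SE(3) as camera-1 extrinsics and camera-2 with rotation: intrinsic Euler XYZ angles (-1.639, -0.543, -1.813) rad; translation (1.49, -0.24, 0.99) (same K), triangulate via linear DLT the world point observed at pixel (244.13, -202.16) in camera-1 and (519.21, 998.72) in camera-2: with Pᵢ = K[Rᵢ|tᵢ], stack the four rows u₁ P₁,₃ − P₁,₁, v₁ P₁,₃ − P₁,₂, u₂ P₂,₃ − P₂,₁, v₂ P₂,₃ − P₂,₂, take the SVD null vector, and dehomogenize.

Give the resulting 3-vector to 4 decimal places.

result = (-0.1241, -0.2330, 1.9786)

after S1 (invert_se3): R=[0.1646 -0.3638 -0.9168; 0.0332 0.9310 -0.3635; 0.9858 0.0294 0.1653], t=(1.5319, 0.0562, 0.5133)
after S2 (triangulate): (-0.1241, -0.2330, 1.9786)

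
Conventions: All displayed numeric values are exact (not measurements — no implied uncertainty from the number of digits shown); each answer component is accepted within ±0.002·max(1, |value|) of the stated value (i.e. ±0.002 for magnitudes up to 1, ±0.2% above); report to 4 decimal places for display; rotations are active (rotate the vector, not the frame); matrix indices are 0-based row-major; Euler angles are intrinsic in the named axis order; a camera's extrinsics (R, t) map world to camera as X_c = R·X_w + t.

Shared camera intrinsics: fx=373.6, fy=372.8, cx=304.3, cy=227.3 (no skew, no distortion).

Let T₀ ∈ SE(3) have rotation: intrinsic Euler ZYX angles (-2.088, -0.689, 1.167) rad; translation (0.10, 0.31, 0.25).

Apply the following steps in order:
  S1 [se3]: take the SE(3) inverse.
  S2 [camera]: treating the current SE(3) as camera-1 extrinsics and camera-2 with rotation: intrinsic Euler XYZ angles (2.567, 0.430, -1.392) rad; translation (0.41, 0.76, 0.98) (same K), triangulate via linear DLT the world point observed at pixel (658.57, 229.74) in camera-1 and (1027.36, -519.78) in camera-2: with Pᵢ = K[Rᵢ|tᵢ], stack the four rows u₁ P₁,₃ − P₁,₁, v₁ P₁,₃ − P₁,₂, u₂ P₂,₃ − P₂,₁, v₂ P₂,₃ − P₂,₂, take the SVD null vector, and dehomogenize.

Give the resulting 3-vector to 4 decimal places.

after S1 (invert_se3): R=[-0.3817 -0.6709 0.6358; 0.6306 0.3139 0.7098; -0.6758 0.6718 0.3033], t=(0.0872, -0.3378, -0.2165)
after S2 (triangulate): (-1.4037, 0.3648, 1.5751)

result = (-1.4037, 0.3648, 1.5751)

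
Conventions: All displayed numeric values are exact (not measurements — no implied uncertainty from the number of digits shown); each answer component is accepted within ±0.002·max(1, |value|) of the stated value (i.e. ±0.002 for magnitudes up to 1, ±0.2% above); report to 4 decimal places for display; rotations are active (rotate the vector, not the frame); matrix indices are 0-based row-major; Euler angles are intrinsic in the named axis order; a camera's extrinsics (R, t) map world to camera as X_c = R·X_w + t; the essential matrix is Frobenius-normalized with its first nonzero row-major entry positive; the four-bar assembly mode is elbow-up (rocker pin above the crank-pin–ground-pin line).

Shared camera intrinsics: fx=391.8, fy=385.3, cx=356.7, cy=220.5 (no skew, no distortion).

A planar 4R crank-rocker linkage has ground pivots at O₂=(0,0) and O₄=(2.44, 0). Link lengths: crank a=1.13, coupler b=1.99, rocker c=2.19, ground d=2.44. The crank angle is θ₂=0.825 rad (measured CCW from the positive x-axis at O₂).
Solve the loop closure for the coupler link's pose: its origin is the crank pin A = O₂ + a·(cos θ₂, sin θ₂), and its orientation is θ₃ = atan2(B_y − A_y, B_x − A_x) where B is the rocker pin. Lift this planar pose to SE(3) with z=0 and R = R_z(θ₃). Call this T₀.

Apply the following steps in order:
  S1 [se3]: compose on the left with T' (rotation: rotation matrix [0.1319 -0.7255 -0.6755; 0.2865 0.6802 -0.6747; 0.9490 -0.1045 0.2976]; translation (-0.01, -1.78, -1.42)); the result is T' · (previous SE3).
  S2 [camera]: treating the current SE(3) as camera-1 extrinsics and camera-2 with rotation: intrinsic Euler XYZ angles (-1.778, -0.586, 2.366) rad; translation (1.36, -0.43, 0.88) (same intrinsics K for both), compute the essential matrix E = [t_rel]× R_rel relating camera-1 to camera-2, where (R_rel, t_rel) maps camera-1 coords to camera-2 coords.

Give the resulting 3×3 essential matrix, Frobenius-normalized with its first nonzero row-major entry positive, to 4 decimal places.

source (fourbar_fk): coupler pose = R=[0.7348 -0.6783 0.0000; 0.6783 0.7348 0.0000; 0.0000 0.0000 1.0000], t=(0.7668, 0.8300, 0.0000)
after S1 (compose_se3): R=[-0.3952 -0.6226 -0.6755; 0.6719 0.3055 -0.6747; 0.6264 -0.7205 0.2976], t=(-0.5111, -0.9957, -0.7791)
after S2 (essential): [0.0618 0.0218 0.4755; 0.0644 0.0279 0.5145; 0.3643 -0.6058 -0.0159]

matrix = [0.0618 0.0218 0.4755; 0.0644 0.0279 0.5145; 0.3643 -0.6058 -0.0159]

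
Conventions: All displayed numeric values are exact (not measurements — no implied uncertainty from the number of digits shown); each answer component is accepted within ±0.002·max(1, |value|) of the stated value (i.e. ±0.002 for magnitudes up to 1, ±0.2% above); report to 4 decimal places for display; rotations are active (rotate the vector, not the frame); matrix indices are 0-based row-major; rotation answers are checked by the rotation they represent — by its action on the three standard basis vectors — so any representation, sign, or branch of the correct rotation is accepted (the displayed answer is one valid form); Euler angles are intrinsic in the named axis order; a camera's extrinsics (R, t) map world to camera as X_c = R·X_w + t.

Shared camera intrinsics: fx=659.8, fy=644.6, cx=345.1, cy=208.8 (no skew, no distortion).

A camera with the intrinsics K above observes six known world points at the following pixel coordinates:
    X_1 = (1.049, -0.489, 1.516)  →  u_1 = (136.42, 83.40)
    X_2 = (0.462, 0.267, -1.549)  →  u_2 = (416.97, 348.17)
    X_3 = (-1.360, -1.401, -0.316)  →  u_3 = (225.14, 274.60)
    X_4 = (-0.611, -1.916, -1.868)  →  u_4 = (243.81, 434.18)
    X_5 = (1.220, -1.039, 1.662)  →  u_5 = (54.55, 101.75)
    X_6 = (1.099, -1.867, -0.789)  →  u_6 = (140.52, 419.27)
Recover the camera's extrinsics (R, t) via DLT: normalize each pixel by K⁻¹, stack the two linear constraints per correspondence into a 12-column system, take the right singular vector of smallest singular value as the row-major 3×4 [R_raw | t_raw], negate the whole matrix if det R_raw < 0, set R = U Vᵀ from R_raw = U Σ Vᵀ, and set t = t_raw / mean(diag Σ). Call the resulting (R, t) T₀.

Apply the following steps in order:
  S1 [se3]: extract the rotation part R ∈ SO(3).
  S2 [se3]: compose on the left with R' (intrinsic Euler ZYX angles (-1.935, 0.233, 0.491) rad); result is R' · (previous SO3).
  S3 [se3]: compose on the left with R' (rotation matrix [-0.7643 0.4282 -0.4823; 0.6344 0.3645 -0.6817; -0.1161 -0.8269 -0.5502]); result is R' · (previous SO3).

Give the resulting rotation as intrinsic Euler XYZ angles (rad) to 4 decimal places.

rotation (euler_xyz) = (-2.6070, 1.0604, -1.7541)

source (pnp_recover): camera pose = R=[-0.0293 0.8679 -0.4958; 0.1205 -0.4893 -0.8637; -0.9923 -0.0850 -0.0902], t=(-0.3600, -0.0200, 6.0898)
after S1 (rot_of_se3): [-0.0293 0.8679 -0.4958; 0.1205 -0.4893 -0.8637; -0.9923 -0.0850 -0.0902]
after S2 (compose_so3): [0.6139 -0.6414 -0.4601; -0.0013 -0.5837 0.8120; -0.7894 -0.4978 -0.3592]
after S3 (compose_so3): [-0.0890 0.4804 0.8725; 0.9271 -0.2803 0.2489; 0.3642 0.8311 -0.4204]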